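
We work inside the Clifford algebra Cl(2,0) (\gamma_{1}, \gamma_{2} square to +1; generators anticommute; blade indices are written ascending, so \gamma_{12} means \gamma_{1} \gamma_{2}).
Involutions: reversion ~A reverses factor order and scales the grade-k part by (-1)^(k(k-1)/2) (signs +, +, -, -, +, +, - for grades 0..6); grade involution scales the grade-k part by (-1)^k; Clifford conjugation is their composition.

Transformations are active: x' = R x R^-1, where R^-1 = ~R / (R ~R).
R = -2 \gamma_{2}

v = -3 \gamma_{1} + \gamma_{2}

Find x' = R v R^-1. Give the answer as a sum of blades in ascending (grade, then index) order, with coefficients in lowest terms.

~R = -2 \gamma_{2}, and R ~R = 4, so R^-1 = ~R / (4).
R v = -2 - 6 \gamma_{12}
Answer: 3 \gamma_{1} + \gamma_{2}


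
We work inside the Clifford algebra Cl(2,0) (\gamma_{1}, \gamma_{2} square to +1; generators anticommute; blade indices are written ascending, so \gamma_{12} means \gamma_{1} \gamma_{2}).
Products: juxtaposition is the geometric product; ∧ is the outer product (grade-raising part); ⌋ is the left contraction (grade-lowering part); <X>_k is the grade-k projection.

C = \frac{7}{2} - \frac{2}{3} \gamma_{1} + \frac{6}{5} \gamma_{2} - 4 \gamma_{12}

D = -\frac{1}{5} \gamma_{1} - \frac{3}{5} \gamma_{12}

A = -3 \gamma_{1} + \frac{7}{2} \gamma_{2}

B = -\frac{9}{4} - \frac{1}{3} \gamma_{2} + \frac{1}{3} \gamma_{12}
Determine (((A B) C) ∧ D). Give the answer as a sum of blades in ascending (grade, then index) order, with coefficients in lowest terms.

step 1: -\frac{7}{6} + \frac{67}{12} \gamma_{1} - \frac{71}{8} \gamma_{2} + \gamma_{12}
step 2: -\frac{1301}{90} - \frac{5033}{360} \gamma_{1} - \frac{12991}{240} \gamma_{2} + \frac{179}{20} \gamma_{12}
step 3: \frac{1301}{450} \gamma_{1} - \frac{861}{400} \gamma_{12}
Answer: \frac{1301}{450} \gamma_{1} - \frac{861}{400} \gamma_{12}


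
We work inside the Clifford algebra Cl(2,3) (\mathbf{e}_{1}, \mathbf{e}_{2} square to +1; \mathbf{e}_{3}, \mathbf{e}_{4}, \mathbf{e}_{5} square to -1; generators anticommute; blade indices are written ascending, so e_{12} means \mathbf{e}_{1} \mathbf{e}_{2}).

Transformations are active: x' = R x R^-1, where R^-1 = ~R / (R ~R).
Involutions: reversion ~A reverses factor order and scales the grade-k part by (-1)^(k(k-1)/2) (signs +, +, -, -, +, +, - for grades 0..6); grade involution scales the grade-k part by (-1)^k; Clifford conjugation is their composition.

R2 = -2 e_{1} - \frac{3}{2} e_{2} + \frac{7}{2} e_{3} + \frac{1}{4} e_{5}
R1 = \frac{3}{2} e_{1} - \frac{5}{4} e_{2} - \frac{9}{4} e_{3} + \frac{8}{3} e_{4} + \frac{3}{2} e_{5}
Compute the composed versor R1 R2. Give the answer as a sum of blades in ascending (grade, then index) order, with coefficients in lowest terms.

Distribute over the terms of R2 (each basis-blade product reordered to ascending indices, repeated generators contracted through their squares):
R1 (-2 e_{1}) = -3 - \frac{5}{2} e_{12} - \frac{9}{2} e_{13} + \frac{16}{3} e_{14} + 3 e_{15}
R1 (-\frac{3}{2} e_{2}) = \frac{15}{8} - \frac{9}{4} e_{12} - \frac{27}{8} e_{23} + 4 e_{24} + \frac{9}{4} e_{25}
R1 (\frac{7}{2} e_{3}) = \frac{63}{8} + \frac{21}{4} e_{13} - \frac{35}{8} e_{23} - \frac{28}{3} e_{34} - \frac{21}{4} e_{35}
R1 (\frac{1}{4} e_{5}) = -\frac{3}{8} + \frac{3}{8} e_{15} - \frac{5}{16} e_{25} - \frac{9}{16} e_{35} + \frac{2}{3} e_{45}
Summing the partial products and collecting blades:
Answer: \frac{51}{8} - \frac{19}{4} e_{12} + \frac{3}{4} e_{13} + \frac{16}{3} e_{14} + \frac{27}{8} e_{15} - \frac{31}{4} e_{23} + 4 e_{24} + \frac{31}{16} e_{25} - \frac{28}{3} e_{34} - \frac{93}{16} e_{35} + \frac{2}{3} e_{45}


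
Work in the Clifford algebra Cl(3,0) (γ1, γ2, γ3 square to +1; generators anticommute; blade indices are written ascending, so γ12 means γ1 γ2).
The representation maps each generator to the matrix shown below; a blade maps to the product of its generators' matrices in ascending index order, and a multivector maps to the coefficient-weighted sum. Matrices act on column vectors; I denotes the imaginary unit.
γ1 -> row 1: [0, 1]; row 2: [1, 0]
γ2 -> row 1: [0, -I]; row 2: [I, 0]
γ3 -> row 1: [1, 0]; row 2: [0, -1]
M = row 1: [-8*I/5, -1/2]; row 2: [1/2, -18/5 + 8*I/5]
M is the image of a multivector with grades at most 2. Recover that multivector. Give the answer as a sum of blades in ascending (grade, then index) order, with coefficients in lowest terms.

Method: 1, rho(γ1), rho(γ2), rho(γ3) form a trace-orthogonal basis of the 2x2 complex matrices (tr(X Y) = 2 if X = Y, else 0), so M = m0*1 + m1*rho(γ1) + m2*rho(γ2) + m3*rho(γ3) with m0 = tr(M)/2 = -9/5, m1 = tr(M rho(γ1))/2 = 0, m2 = tr(M rho(γ2))/2 = -I/2, m3 = tr(M rho(γ3))/2 = 9/5 - 8*I/5.
Multiplying table entries, the bivector images are rho(γ12) = I*rho(γ3), rho(γ13) = -I*rho(γ2), rho(γ23) = I*rho(γ1); with real blade coefficients the real parts of m0..m3 are the coefficients of 1, γ1, γ2, γ3 and the imaginary parts give the bivectors (γ23: Im m1, γ13: -Im m2, γ12: Im m3).
Answer: -9/5 + 9/5*γ3 - 8/5*γ12 + 1/2*γ13


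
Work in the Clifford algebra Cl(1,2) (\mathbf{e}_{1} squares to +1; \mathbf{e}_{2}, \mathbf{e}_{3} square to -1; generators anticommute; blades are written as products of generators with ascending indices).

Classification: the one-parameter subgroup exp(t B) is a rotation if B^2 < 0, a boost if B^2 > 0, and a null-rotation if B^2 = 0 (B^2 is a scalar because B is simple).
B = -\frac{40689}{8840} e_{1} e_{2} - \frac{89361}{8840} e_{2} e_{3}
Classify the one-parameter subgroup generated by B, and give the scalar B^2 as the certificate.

B^2 term by term: the squares give (-\frac{40689}{8840})^2*(e_{1} e_{2})^2 + (-\frac{89361}{8840})^2*(e_{2} e_{3})^2 = \frac{1655594721}{78145600}*(+1) + \frac{7985388321}{78145600}*(-1) = -81 (each basis 2-blade squares to minus the product of its generators' squares); cross terms between blades sharing an index anticommute and cancel. So B^2 = -81.
Answer: rotation, certificate B^2 = -81. Why this suffices: the scalar -81 survives any versor conjugation, so its sign alone determines the class however B is presented.


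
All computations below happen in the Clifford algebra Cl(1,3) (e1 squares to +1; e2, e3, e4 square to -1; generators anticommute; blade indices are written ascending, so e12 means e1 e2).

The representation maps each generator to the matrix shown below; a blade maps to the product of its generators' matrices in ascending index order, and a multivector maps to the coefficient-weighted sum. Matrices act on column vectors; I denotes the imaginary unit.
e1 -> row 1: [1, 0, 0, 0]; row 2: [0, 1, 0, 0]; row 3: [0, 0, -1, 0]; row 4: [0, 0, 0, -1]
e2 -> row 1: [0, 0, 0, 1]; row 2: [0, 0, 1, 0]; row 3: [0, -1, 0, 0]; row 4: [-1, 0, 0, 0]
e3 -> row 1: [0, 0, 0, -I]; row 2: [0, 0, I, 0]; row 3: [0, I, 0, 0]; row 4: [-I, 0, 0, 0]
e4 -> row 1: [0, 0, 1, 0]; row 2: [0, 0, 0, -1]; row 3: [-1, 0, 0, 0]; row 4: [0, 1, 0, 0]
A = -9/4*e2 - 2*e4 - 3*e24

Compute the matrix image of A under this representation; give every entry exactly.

Bivector images (products of the table entries): rho(e24) = rho(e2)rho(e4) = row 1: [0, 1, 0, 0]; row 2: [-1, 0, 0, 0]; row 3: [0, 0, 0, 1]; row 4: [0, 0, -1, 0].
M = (-9/4)*rho(e2) + (-2)*rho(e4) + (-3)*rho(e24), summed entrywise:
Answer: row 1: [0, -3, -2, -9/4]; row 2: [3, 0, -9/4, 2]; row 3: [2, 9/4, 0, -3]; row 4: [9/4, -2, 3, 0]


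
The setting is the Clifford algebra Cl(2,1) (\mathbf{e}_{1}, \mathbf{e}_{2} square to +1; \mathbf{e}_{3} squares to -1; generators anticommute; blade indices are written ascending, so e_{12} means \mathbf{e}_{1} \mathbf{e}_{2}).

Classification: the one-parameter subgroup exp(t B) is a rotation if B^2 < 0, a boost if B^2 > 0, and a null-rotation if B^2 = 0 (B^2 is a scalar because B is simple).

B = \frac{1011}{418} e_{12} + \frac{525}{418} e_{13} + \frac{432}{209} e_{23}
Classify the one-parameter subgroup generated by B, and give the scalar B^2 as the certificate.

B^2 term by term: the squares give (\frac{1011}{418})^2*(e_{12})^2 + (\frac{525}{418})^2*(e_{13})^2 + (\frac{432}{209})^2*(e_{23})^2 = \frac{1022121}{174724}*(-1) + \frac{275625}{174724}*(+1) + \frac{186624}{43681}*(+1) = 0 (each basis 2-blade squares to minus the product of its generators' squares); cross terms between blades sharing an index anticommute and cancel. So B^2 = 0.
Answer: null-rotation, certificate B^2 = 0. Why this suffices: the scalar 0 survives any versor conjugation, so its sign alone determines the class however B is presented.


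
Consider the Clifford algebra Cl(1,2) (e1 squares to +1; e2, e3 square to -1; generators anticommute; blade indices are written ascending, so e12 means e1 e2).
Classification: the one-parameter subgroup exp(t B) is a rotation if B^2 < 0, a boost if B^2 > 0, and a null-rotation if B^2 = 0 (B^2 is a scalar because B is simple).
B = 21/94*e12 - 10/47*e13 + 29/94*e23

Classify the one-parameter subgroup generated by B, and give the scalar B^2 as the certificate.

B^2 term by term: the squares give (21/94)^2*(e12)^2 + (-10/47)^2*(e13)^2 + (29/94)^2*(e23)^2 = 441/8836*(+1) + 100/2209*(+1) + 841/8836*(-1) = 0 (each basis 2-blade squares to minus the product of its generators' squares); cross terms between blades sharing an index anticommute and cancel. So B^2 = 0.
Answer: null-rotation, certificate B^2 = 0. The class reads off the invariant scalar 0 directly.


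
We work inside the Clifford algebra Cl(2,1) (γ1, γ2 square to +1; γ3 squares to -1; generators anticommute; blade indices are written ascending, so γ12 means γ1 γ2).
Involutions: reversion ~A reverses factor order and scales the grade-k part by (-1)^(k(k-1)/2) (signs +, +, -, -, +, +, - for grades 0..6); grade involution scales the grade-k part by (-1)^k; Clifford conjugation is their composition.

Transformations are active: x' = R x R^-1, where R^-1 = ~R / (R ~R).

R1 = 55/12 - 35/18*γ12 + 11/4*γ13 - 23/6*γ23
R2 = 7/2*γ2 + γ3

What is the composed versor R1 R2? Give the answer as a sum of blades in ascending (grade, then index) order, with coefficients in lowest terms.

Distribute over the terms of R2 (each basis-blade product reordered to ascending indices, repeated generators contracted through their squares):
R1 (7/2*γ2) = -245/36*γ1 + 385/24*γ2 + 161/12*γ3 - 77/8*γ123
R1 (γ3) = -11/4*γ1 + 23/6*γ2 + 55/12*γ3 - 35/18*γ123
Summing the partial products and collecting blades:
Answer: -86/9*γ1 + 159/8*γ2 + 18*γ3 - 833/72*γ123


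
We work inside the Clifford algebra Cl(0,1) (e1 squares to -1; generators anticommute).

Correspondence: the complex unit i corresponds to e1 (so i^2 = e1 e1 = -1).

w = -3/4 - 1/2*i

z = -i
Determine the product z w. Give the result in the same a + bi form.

In blades: z = -e1, w = -3/4 - 1/2*e1.
Distribute z over w term by term (generator squares from the signature, products reordered to ascending indices): (-e1)*w = -1/2 + 3/4*e1.
Sum: -1/2 + 3/4*e1; translating back through the correspondence:
Answer: -1/2 + 3/4*i


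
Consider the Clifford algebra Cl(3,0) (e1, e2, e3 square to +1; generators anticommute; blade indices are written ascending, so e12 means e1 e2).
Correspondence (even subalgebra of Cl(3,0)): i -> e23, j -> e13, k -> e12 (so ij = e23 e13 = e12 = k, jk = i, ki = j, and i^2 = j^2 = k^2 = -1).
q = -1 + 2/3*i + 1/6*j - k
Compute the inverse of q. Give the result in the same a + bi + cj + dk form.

In blades: q = -1 - e12 + 1/6*e13 + 2/3*e23.
With qbar = -1 + e12 - 1/6*e13 - 2/3*e23 (scalar fixed, mapped units negated), q qbar = 89/36 (the sum of squared coefficients), so q^-1 = qbar / (89/36) = -36/89 + 36/89*e12 - 6/89*e13 - 24/89*e23; translating back:
Answer: -36/89 - 24/89*i - 6/89*j + 36/89*k


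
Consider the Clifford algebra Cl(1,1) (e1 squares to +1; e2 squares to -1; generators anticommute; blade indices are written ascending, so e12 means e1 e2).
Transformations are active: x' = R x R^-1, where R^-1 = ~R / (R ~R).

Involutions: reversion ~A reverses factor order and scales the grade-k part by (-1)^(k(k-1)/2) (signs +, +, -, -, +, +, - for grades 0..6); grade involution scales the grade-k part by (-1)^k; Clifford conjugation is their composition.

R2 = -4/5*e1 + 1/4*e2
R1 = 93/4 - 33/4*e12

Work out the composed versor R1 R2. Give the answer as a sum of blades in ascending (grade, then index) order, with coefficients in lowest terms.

Distribute over the terms of R1 (each basis-blade product reordered to ascending indices, repeated generators contracted through their squares):
(93/4) R2 = -93/5*e1 + 93/16*e2
(-33/4*e12) R2 = 33/16*e1 - 33/5*e2
Summing the partial products and collecting blades:
Answer: -1323/80*e1 - 63/80*e2


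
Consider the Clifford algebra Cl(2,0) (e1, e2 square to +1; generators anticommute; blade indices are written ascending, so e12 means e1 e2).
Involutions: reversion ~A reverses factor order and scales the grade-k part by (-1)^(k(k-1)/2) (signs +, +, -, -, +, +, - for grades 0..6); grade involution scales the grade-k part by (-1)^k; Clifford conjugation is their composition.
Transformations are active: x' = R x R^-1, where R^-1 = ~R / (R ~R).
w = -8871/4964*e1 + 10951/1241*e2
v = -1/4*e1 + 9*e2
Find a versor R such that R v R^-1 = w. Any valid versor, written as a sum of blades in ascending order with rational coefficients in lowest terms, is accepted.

The midline construction: v and w both square to 1297/16, so reflecting in their sum -2528/1241*e1 + 22120/1241*e2 exchanges them.
Answer: -2528/1241*e1 + 22120/1241*e2


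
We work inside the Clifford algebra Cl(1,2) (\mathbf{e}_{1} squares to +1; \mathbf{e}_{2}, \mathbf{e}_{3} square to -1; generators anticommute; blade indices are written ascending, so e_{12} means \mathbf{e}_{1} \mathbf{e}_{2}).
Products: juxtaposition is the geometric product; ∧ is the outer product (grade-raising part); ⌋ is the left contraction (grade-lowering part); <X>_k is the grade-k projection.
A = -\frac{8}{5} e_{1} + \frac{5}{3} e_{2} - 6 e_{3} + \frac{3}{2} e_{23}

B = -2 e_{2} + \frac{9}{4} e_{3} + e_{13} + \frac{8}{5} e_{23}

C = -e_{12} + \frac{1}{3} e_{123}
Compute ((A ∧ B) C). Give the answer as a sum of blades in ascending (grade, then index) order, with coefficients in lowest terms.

step 1: \frac{16}{5} e_{12} - \frac{18}{5} e_{13} - \frac{33}{4} e_{23} - \frac{317}{75} e_{123}
step 2: -\frac{403}{225} + \frac{11}{4} e_{1} + \frac{6}{5} e_{2} + \frac{397}{75} e_{3} + \frac{33}{4} e_{13} + \frac{18}{5} e_{23}
Answer: -\frac{403}{225} + \frac{11}{4} e_{1} + \frac{6}{5} e_{2} + \frac{397}{75} e_{3} + \frac{33}{4} e_{13} + \frac{18}{5} e_{23}


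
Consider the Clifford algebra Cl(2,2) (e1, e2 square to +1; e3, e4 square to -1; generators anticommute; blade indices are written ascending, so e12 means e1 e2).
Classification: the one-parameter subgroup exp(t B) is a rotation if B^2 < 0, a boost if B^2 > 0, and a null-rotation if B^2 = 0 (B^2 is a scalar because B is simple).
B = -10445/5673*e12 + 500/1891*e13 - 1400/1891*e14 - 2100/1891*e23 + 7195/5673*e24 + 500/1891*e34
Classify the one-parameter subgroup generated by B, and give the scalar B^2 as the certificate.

B^2 term by term: the squares give (-10445/5673)^2*(e12)^2 + (500/1891)^2*(e13)^2 + (-1400/1891)^2*(e14)^2 + (-2100/1891)^2*(e23)^2 + (7195/5673)^2*(e24)^2 + (500/1891)^2*(e34)^2 = 109098025/32182929*(-1) + 250000/3575881*(+1) + 1960000/3575881*(+1) + 4410000/3575881*(+1) + 51768025/32182929*(+1) + 250000/3575881*(-1) = 0 (each basis 2-blade squares to minus the product of its generators' squares); cross terms between blades sharing an index anticommute and cancel; the commuting (index-disjoint) pairs give grade-4 terms 2*c*c'*(blade product), which cancel blade by blade — e1234: -10445000/10727643 - 7195000/10727643 + 5880000/3575881 = 0 — confirming B is simple. So B^2 = 0.
Answer: null-rotation, certificate B^2 = 0. No conjugation can change B^2 = 0; the sign gives the class.


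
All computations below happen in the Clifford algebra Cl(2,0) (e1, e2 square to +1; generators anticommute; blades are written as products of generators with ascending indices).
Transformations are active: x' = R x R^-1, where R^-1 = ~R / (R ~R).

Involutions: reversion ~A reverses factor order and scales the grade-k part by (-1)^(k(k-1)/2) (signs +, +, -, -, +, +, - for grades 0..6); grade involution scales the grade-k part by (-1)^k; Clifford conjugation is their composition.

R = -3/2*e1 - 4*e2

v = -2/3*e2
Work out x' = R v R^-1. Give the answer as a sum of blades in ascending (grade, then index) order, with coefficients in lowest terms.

~R = -3/2*e1 - 4*e2, and R ~R = 73/4, so R^-1 = ~R / (73/4).
R v = 8/3 + e1 e2
Answer: -32/73*e1 - 110/219*e2


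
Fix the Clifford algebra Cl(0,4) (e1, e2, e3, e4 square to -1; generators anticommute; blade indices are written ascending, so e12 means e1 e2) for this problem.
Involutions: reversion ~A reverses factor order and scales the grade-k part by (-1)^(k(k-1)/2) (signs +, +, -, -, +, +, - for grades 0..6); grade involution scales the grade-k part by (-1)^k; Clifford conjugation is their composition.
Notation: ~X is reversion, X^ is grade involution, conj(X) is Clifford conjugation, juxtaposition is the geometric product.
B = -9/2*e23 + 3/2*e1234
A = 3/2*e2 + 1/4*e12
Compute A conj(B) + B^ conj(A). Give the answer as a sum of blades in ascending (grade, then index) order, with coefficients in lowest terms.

first term: -27/4*e3 - 9/8*e13 - 3/8*e34 + 9/4*e134
second term: 27/4*e3 + 9/8*e13 + 3/8*e34 + 9/4*e134
Answer: 9/2*e134


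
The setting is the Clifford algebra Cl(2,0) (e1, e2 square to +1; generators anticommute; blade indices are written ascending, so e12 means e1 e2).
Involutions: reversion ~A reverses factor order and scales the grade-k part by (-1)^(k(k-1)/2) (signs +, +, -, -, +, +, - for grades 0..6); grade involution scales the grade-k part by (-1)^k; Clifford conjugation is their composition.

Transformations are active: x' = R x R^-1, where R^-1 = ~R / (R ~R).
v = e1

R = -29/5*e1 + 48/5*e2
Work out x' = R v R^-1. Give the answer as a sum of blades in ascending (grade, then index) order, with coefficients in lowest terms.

~R = -29/5*e1 + 48/5*e2, and R ~R = 629/5, so R^-1 = ~R / (629/5).
R v = -29/5 - 48/5*e12
Answer: -1463/3145*e1 - 2784/3145*e2


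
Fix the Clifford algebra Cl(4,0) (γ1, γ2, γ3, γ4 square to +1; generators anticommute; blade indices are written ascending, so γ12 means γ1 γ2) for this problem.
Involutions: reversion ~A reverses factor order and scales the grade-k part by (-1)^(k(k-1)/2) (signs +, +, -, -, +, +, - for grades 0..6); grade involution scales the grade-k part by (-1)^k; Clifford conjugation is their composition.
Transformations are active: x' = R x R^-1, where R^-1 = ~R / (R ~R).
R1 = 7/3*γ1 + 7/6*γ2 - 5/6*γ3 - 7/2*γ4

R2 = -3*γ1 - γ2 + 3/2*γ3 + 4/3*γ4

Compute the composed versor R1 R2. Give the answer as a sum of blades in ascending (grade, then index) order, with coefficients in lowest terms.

Distribute over the terms of R1 (each basis-blade product reordered to ascending indices, repeated generators contracted through their squares):
(7/3*γ1) R2 = -7 - 7/3*γ12 + 7/2*γ13 + 28/9*γ14
(7/6*γ2) R2 = -7/6 + 7/2*γ12 + 7/4*γ23 + 14/9*γ24
(-5/6*γ3) R2 = -5/4 - 5/2*γ13 - 5/6*γ23 - 10/9*γ34
(-7/2*γ4) R2 = -14/3 - 21/2*γ14 - 7/2*γ24 + 21/4*γ34
Summing the partial products and collecting blades:
Answer: -169/12 + 7/6*γ12 + γ13 - 133/18*γ14 + 11/12*γ23 - 35/18*γ24 + 149/36*γ34


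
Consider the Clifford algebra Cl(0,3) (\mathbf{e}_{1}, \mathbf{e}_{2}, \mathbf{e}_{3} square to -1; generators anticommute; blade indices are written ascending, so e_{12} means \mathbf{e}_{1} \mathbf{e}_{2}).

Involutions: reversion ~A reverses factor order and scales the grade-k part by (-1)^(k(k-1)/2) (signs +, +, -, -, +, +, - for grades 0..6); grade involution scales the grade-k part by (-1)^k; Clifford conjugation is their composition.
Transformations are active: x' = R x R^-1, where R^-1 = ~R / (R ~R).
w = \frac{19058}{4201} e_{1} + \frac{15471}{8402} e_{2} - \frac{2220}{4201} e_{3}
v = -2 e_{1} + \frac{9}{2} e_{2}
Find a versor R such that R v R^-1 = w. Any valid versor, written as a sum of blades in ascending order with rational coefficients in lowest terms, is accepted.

Construction: equal norms (both -\frac{97}{4}) license R = v + w = \frac{10656}{4201} e_{1} + \frac{26640}{4201} e_{2} - \frac{2220}{4201} e_{3} — nothing changes along that direction, while (v - w)/2 changes sign, so v maps onto w.
Answer: \frac{10656}{4201} e_{1} + \frac{26640}{4201} e_{2} - \frac{2220}{4201} e_{3}


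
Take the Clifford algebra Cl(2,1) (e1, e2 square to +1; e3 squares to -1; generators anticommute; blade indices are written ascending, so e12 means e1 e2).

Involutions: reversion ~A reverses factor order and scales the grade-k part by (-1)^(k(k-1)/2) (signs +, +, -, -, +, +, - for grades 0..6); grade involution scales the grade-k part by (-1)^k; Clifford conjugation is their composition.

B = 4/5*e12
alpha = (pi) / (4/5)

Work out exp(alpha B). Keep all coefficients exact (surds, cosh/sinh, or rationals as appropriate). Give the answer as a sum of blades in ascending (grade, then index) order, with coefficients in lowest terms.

B^2 = (4/5)^2*(e12)^2 = 16/25*(-1) = -16/25 (a basis 2-blade squares to minus the product of its generators' squares).
B^2 = -16/25 — the series telescopes trigonometrically here: l = 4/5, alpha*l = pi, so exp(alpha B) = cos(pi) + (sin(pi)/(4/5))*B = -1 + (0)*B.
Answer: -1


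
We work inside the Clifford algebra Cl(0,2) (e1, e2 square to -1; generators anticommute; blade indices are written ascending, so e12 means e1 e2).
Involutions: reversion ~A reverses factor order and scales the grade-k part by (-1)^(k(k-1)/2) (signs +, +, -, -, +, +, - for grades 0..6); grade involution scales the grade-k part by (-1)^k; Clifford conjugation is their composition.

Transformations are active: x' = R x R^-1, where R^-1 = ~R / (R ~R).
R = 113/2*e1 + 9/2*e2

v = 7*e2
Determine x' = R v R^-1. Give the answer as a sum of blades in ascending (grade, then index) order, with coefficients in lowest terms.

~R = 113/2*e1 + 9/2*e2, and R ~R = -6425/2, so R^-1 = ~R / (-6425/2).
R v = -63/2 + 791/2*e12
Answer: 7119/6425*e1 - 44408/6425*e2


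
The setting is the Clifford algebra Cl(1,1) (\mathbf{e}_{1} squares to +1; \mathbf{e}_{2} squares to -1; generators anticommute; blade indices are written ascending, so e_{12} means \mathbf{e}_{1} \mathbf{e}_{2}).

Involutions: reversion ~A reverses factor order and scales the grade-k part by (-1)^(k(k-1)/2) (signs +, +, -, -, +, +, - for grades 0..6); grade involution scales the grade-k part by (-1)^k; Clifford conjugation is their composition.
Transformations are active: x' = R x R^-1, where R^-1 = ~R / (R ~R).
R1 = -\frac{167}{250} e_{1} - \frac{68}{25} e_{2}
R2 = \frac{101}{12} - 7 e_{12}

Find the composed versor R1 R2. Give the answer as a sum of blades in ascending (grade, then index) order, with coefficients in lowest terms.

Distribute over the terms of R1 (each basis-blade product reordered to ascending indices, repeated generators contracted through their squares):
(-\frac{167}{250} e_{1}) R2 = -\frac{16867}{3000} e_{1} + \frac{1169}{250} e_{2}
(-\frac{68}{25} e_{2}) R2 = \frac{476}{25} e_{1} - \frac{1717}{75} e_{2}
Summing the partial products and collecting blades:
Answer: \frac{40253}{3000} e_{1} - \frac{13663}{750} e_{2}


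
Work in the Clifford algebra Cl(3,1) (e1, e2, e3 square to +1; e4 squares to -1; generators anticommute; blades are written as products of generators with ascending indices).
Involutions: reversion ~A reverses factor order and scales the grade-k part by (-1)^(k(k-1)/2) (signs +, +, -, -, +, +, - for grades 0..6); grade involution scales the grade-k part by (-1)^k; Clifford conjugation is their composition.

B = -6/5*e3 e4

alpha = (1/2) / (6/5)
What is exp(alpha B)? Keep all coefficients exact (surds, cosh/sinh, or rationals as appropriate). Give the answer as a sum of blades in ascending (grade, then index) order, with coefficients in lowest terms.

B^2 = (-6/5)^2*(e3 e4)^2 = 36/25*(+1) = 36/25 (a basis 2-blade squares to minus the product of its generators' squares).
B^2 = 36/25 — the positive square puts this in the hyperbolic regime; l = 6/5, alpha*l = 1/2, so exp(alpha B) = cosh(1/2) + (sinh(1/2)/(6/5))*B = cosh(1/2) + (5*sinh(1/2)/6)*B.
Answer: cosh(1/2) - sinh(1/2)*e3 e4


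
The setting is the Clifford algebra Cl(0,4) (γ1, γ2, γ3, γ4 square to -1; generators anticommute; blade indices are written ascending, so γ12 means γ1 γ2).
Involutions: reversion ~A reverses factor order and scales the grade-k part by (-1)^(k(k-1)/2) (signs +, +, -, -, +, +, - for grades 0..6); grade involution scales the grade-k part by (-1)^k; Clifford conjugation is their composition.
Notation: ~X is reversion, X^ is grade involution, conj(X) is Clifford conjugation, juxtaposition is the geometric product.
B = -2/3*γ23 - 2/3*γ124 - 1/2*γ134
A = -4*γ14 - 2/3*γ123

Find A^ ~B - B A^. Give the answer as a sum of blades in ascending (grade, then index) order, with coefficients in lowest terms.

first term: -4/9*γ1 - 8/3*γ2 - 2*γ3 + 1/3*γ24 - 4/9*γ34 - 8/3*γ1234
second term: 4/9*γ1 + 8/3*γ2 + 2*γ3 + 1/3*γ24 - 4/9*γ34 + 8/3*γ1234
Answer: -8/9*γ1 - 16/3*γ2 - 4*γ3 - 16/3*γ1234


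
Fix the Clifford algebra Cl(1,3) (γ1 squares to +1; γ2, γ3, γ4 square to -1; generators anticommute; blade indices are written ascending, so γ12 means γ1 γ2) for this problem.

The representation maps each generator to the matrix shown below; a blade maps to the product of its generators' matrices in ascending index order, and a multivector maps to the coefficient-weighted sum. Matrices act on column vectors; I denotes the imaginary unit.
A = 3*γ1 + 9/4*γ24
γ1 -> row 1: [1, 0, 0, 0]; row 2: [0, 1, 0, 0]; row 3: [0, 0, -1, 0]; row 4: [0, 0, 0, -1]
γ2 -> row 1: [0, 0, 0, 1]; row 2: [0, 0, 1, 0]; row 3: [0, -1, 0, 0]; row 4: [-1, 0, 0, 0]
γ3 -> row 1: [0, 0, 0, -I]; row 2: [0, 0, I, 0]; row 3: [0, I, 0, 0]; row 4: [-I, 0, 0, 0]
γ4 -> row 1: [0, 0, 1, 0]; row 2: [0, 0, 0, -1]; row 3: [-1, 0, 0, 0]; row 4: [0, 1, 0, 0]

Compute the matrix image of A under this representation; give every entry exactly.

Bivector images (products of the table entries): rho(γ24) = rho(γ2)rho(γ4) = row 1: [0, 1, 0, 0]; row 2: [-1, 0, 0, 0]; row 3: [0, 0, 0, 1]; row 4: [0, 0, -1, 0].
M = (3)*rho(γ1) + (9/4)*rho(γ24), summed entrywise:
Answer: row 1: [3, 9/4, 0, 0]; row 2: [-9/4, 3, 0, 0]; row 3: [0, 0, -3, 9/4]; row 4: [0, 0, -9/4, -3]


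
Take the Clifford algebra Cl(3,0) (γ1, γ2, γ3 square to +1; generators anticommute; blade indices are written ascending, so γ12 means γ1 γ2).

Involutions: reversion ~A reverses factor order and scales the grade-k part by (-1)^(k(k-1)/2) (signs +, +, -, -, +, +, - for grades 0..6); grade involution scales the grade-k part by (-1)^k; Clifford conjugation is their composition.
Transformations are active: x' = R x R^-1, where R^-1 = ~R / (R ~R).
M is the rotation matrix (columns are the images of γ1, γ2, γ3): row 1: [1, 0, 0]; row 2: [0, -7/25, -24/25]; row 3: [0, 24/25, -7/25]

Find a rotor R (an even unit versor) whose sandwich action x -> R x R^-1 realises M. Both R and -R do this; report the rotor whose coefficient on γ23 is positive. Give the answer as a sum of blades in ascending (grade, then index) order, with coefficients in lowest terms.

Method: write R = a + b12*γ12 + b13*γ13 + b23*γ23 with a^2 + b12^2 + b13^2 + b23^2 = 1 (so R^-1 = ~R). Expanding the columns R e_j ~R gives tr M = 4a^2 - 1 and, from the antisymmetric part, M21 - M12 = -4a*b12, M13 - M31 = 4a*b13, M32 - M23 = -4a*b23.
Here tr M = 11/25, so a^2 = (1 + tr M)/4 = 9/25 and a = ±3/5. Taking a = 3/5: M21 - M12 = 0, M13 - M31 = 0, M32 - M23 = 48/25, giving b12 = 0, b13 = 0, b23 = -4/5, i.e. R = 3/5 - 4/5*γ23.
Its γ23 coefficient is negative, so report the other preimage -R.
Answer: -3/5 + 4/5*γ23. Why the constraint matters: R and -R act identically through the sandwich — M has trace 11/25 either way — so only the sign condition on γ23 picks one of the two preimages.


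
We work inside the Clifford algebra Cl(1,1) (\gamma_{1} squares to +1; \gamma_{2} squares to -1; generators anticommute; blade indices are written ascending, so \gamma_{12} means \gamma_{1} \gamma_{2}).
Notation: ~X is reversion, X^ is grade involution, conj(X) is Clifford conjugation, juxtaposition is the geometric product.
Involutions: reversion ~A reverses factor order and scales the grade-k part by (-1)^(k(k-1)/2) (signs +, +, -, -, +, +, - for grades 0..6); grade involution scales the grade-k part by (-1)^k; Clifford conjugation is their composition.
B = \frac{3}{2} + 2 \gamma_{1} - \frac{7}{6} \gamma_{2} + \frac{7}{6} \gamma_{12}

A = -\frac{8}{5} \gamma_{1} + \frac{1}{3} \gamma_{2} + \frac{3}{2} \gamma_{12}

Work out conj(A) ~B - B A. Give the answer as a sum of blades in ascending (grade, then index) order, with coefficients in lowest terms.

first term: \frac{821}{180} + \frac{187}{180} \gamma_{1} + \frac{19}{30} \gamma_{2} - \frac{69}{20} \gamma_{12}
second term: -\frac{191}{180} - \frac{817}{180} \gamma_{1} + \frac{161}{30} \gamma_{2} + \frac{21}{20} \gamma_{12}
Answer: \frac{253}{45} + \frac{251}{45} \gamma_{1} - \frac{71}{15} \gamma_{2} - \frac{9}{2} \gamma_{12}


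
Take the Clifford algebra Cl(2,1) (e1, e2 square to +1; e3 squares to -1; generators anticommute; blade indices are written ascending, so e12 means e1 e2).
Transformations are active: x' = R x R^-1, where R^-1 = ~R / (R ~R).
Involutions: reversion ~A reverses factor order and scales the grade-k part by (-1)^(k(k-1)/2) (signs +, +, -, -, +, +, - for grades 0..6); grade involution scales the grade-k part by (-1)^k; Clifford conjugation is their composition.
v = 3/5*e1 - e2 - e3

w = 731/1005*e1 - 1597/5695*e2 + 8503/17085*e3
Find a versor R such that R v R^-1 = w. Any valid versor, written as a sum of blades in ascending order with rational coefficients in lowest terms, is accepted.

Construction: equal norms (both 9/25) license R = v + w = 1334/1005*e1 - 7292/5695*e2 - 8582/17085*e3 — nothing changes along that direction, while (v - w)/2 changes sign, so v maps onto w.
Answer: 1334/1005*e1 - 7292/5695*e2 - 8582/17085*e3


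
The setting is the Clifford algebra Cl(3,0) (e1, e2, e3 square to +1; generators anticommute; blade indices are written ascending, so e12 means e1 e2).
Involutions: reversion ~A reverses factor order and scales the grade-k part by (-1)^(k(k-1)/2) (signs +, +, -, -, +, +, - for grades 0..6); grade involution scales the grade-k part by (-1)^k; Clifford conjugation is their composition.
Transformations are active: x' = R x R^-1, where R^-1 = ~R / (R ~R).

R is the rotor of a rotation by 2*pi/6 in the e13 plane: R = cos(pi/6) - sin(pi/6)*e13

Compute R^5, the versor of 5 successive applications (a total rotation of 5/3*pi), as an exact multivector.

Rotor phase runs at HALF the rotation angle; powers of one rotor simply add phase, so after 5 steps in e13 the phase is 5*pi/6 = 5*pi/6 and R^5 = cos(5*pi/6) - sin(5*pi/6)*e13.
cos(5*pi/6) = -sqrt(3)/2 and sin(5*pi/6) = 1/2, so R^5 = -sqrt(3)/2 - 1/2*e13. The net rotation is 5/3*pi; the rotor keeps the half-angle phase exactly.
Answer: -sqrt(3)/2 - 1/2*e13


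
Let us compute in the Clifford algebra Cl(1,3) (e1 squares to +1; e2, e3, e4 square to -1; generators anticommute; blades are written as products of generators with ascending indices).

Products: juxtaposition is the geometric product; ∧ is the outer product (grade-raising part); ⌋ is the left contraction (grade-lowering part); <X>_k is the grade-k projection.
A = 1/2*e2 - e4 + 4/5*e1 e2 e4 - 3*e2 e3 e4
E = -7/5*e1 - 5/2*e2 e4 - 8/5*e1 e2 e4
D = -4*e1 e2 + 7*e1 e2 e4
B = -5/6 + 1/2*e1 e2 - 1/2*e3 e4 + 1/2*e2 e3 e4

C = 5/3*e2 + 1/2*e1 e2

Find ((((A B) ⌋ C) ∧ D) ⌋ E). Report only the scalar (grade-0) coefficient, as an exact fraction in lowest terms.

step 1: -3/2 + 1/4*e1 - 23/12*e2 + 1/2*e3 + 37/30*e4 + 2/5*e1 e3 + 1/2*e2 e3 - 1/4*e3 e4 - 2/5*e1 e2 e3 - 7/6*e1 e2 e4 - 3/2*e1 e3 e4 + 9/4*e2 e3 e4
step 2: 115/36 - 23/24*e1 - 19/8*e2 - 3/4*e1 e2
step 3: -115/9*e1 e2 + 805/36*e1 e2 e4
step 4: 322/9 + 184/9*e4
Answer: 322/9


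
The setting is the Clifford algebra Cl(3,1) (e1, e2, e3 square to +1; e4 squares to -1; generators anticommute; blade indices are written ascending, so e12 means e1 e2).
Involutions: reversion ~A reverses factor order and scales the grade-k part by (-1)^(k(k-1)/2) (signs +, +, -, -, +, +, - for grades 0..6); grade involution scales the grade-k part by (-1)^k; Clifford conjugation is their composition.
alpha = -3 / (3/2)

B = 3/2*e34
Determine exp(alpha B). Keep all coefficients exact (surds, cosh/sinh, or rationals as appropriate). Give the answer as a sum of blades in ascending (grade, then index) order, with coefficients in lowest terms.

B^2 = (3/2)^2*(e34)^2 = 9/4*(+1) = 9/4 (a basis 2-blade squares to minus the product of its generators' squares).
B^2 = 9/4 — hyperbolic case — the even/odd split gives cosh and sinh: l = 3/2, alpha*l = -3, so exp(alpha B) = cosh(-3) + (sinh(-3)/(3/2))*B = cosh(3) + (-2*sinh(3)/3)*B.
Answer: cosh(3) - sinh(3)*e34


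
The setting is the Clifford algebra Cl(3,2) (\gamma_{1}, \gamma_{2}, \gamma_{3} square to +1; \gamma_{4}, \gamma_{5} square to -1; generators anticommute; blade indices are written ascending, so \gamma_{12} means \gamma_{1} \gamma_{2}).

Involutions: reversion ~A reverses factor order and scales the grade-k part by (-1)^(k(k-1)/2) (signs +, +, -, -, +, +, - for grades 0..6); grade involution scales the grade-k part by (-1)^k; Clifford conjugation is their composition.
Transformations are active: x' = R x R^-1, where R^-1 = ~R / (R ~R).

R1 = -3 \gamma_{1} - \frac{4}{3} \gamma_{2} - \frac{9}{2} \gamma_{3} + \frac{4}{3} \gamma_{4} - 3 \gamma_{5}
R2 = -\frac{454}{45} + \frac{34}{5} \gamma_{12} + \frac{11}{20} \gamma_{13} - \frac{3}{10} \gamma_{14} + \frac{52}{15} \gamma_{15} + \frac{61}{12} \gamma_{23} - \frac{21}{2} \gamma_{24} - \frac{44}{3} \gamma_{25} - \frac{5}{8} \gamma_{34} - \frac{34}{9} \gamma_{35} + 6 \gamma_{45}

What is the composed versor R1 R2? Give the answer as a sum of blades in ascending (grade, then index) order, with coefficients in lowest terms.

Distribute over the terms of R1 (each basis-blade product reordered to ascending indices, repeated generators contracted through their squares):
(-3 \gamma_{1}) R2 = \frac{454}{15} \gamma_{1} - \frac{102}{5} \gamma_{2} - \frac{33}{20} \gamma_{3} + \frac{9}{10} \gamma_{4} - \frac{52}{5} \gamma_{5} - \frac{61}{4} \gamma_{123} + \frac{63}{2} \gamma_{124} + 44 \gamma_{125} + \frac{15}{8} \gamma_{134} + \frac{34}{3} \gamma_{135} - 18 \gamma_{145}
(-\frac{4}{3} \gamma_{2}) R2 = \frac{136}{15} \gamma_{1} + \frac{1816}{135} \gamma_{2} - \frac{61}{9} \gamma_{3} + 14 \gamma_{4} + \frac{176}{9} \gamma_{5} + \frac{11}{15} \gamma_{123} - \frac{2}{5} \gamma_{124} + \frac{208}{45} \gamma_{125} + \frac{5}{6} \gamma_{234} + \frac{136}{27} \gamma_{235} - 8 \gamma_{245}
(-\frac{9}{2} \gamma_{3}) R2 = \frac{99}{40} \gamma_{1} + \frac{183}{8} \gamma_{2} + \frac{227}{5} \gamma_{3} + \frac{45}{16} \gamma_{4} + 17 \gamma_{5} - \frac{153}{5} \gamma_{123} - \frac{27}{20} \gamma_{134} + \frac{78}{5} \gamma_{135} - \frac{189}{4} \gamma_{234} - 66 \gamma_{235} - 27 \gamma_{345}
(\frac{4}{3} \gamma_{4}) R2 = -\frac{2}{5} \gamma_{1} - 14 \gamma_{2} - \frac{5}{6} \gamma_{3} - \frac{1816}{135} \gamma_{4} - 8 \gamma_{5} + \frac{136}{15} \gamma_{124} + \frac{11}{15} \gamma_{134} - \frac{208}{45} \gamma_{145} + \frac{61}{9} \gamma_{234} + \frac{176}{9} \gamma_{245} + \frac{136}{27} \gamma_{345}
(-3 \gamma_{5}) R2 = -\frac{52}{5} \gamma_{1} + 44 \gamma_{2} + \frac{34}{3} \gamma_{3} - 18 \gamma_{4} + \frac{454}{15} \gamma_{5} - \frac{102}{5} \gamma_{125} - \frac{33}{20} \gamma_{135} + \frac{9}{10} \gamma_{145} - \frac{61}{4} \gamma_{235} + \frac{63}{2} \gamma_{245} + \frac{15}{8} \gamma_{345}
Summing the partial products and collecting blades:
Answer: \frac{3721}{120} \gamma_{1} + \frac{49601}{1080} \gamma_{2} + \frac{1709}{36} \gamma_{3} - \frac{29677}{2160} \gamma_{4} + \frac{2179}{45} \gamma_{5} - \frac{2707}{60} \gamma_{123} + \frac{241}{6} \gamma_{124} + \frac{254}{9} \gamma_{125} + \frac{151}{120} \gamma_{134} + \frac{1517}{60} \gamma_{135} - \frac{391}{18} \gamma_{145} - \frac{1427}{36} \gamma_{234} - \frac{8231}{108} \gamma_{235} + \frac{775}{18} \gamma_{245} - \frac{4339}{216} \gamma_{345}


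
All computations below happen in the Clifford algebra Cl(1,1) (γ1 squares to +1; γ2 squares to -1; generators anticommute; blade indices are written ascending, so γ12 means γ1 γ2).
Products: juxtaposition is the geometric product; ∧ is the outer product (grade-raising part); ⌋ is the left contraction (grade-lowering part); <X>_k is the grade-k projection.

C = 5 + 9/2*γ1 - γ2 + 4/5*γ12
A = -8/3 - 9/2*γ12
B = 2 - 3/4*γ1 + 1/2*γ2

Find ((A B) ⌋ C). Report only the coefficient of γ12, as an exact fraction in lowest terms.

step 1: -16/3 + 17/4*γ1 - 113/24*γ2 - 9*γ12
step 2: -389/20 - 833/30*γ1 + 131/15*γ2 - 64/15*γ12
Answer: -64/15


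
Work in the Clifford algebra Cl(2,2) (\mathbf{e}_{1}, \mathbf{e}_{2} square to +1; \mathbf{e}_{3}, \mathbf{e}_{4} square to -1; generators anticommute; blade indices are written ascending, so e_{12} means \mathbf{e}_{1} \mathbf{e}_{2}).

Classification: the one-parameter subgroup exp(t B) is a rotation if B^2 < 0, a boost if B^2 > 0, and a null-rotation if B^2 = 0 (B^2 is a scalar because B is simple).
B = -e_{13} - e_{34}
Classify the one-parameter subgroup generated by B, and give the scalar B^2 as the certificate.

B^2 term by term: the squares give (-1)^2*(e_{13})^2 + (-1)^2*(e_{34})^2 = 1*(+1) + 1*(-1) = 0 (each basis 2-blade squares to minus the product of its generators' squares); cross terms between blades sharing an index anticommute and cancel. So B^2 = 0.
Answer: null-rotation, certificate B^2 = 0. The invariant at work: B^2 = 0 is unchanged by conjugation, hence its sign classifies the subgroup whatever basis B is written in.


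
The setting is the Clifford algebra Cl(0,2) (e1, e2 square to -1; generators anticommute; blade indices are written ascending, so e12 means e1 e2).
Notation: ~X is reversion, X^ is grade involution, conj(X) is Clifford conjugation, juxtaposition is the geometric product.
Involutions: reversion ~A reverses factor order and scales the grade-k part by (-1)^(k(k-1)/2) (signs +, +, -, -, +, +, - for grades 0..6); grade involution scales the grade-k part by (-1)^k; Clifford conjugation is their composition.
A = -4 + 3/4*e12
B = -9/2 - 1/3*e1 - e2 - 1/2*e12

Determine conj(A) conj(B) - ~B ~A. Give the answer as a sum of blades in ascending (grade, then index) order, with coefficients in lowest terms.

first term: 147/8 - 7/12*e1 - 17/4*e2 + 11/8*e12
second term: 147/8 + 25/12*e1 + 15/4*e2 + 11/8*e12
Answer: -8/3*e1 - 8*e2


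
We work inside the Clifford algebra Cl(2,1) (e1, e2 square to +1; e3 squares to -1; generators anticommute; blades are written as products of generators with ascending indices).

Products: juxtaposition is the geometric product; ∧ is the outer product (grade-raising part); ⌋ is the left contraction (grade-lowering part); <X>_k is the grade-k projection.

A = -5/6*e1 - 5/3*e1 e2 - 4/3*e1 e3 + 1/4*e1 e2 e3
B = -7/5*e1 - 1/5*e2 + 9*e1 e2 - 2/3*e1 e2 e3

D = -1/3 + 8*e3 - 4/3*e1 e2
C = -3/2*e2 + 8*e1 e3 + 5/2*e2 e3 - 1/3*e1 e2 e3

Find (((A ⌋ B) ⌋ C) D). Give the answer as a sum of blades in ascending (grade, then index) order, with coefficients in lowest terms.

step 1: 16 - 151/18*e2 - 10/9*e3 + 5/9*e2 e3
step 2: 503/36 - 245/27*e1 - 241/9*e2 - 755/36*e3 - 10/27*e1 e2 + 6761/54*e1 e3 + 40*e2 e3 - 16/3*e1 e2 e3
step 3: 52691/324 - 83779/81*e1 - 24217/81*e2 + 12059/108*e3 + 1957/81*e1 e2 - 9881/162*e1 e3 - 31954/81*e2 e3 + 241/9*e1 e2 e3
Answer: 52691/324 - 83779/81*e1 - 24217/81*e2 + 12059/108*e3 + 1957/81*e1 e2 - 9881/162*e1 e3 - 31954/81*e2 e3 + 241/9*e1 e2 e3


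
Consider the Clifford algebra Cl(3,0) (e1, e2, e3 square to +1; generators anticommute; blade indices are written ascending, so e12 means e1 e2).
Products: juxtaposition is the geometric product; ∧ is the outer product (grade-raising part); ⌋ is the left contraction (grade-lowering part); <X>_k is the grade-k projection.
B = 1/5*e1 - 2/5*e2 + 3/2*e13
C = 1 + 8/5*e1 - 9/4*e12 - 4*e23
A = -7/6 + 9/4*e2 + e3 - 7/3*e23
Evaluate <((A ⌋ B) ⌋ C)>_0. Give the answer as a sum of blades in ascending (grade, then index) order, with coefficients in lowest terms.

step 1: -9/10 - 26/15*e1 + 7/15*e2 - 7/4*e13
step 2: -551/150 - 39/100*e1 + 39/10*e2 - 28/15*e3 + 81/40*e12 + 18/5*e23
step 3: -551/150
Answer: -551/150
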